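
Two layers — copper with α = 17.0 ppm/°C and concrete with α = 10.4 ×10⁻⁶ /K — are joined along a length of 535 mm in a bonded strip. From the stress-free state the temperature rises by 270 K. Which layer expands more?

copper

α(copper) = 17.0×10⁻⁶/K vs α(concrete) = 10.4×10⁻⁶/K.
Higher α expands more for the same ΔT: copper.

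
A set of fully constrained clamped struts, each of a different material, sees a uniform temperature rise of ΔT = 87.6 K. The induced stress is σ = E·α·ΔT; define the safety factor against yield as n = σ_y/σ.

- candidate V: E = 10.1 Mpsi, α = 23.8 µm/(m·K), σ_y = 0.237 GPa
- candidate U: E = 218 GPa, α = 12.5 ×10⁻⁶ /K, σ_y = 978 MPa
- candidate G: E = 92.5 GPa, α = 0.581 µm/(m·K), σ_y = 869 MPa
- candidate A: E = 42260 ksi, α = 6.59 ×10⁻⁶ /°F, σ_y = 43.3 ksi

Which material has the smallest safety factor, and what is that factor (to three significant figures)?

candidate A, n = 0.986

Per material, after unit conversion:
  candidate V: E = 69.64, α = 23.8, σ_y = 237.0 → σ = 145 MPa, n = 1.63
  candidate U: E = 218.0, α = 12.5, σ_y = 978.0 → σ = 239 MPa, n = 4.10
  candidate G: E = 92.50, α = 0.581, σ_y = 869.0 → σ = 4.71 MPa, n = 185
  candidate A: E = 291.4, α = 11.9, σ_y = 298.5 → σ = 303 MPa, n = 0.986
The minimum is candidate A at n = 0.986.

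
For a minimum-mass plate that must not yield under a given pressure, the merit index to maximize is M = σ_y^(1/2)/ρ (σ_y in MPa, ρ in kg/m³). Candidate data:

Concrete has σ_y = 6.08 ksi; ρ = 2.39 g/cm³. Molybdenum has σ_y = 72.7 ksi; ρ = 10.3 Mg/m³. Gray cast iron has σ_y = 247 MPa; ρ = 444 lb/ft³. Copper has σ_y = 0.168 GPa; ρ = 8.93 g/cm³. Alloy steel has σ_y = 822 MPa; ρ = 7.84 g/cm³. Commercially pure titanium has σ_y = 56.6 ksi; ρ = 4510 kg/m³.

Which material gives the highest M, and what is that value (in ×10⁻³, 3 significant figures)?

commercially pure titanium, M = 4.38×10⁻³

Normalizing units and computing the index:
  concrete: σ_y = 41.92 MPa, ρ = 2390 kg/m³
  molybdenum: σ_y = 501.2 MPa, ρ = 10300 kg/m³
  gray cast iron: σ_y = 247.0 MPa, ρ = 7112 kg/m³
  copper: σ_y = 168.0 MPa, ρ = 8930 kg/m³
  alloy steel: σ_y = 822.0 MPa, ρ = 7840 kg/m³
  commercially pure titanium: σ_y = 390.2 MPa, ρ = 4510 kg/m³
  commercially pure titanium: M = 4.38×10⁻³
  alloy steel: M = 3.66×10⁻³
  concrete: M = 2.71×10⁻³
  gray cast iron: M = 2.21×10⁻³
  molybdenum: M = 2.17×10⁻³
  copper: M = 1.45×10⁻³
Commercially pure titanium ranks first.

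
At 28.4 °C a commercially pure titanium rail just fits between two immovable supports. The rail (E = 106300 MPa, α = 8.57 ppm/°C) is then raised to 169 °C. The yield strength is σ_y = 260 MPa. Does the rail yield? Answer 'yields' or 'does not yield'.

does not yield

E = 106300 MPa = 106.3 GPa.
ΔT = 140.6 K. Constrained thermal stress σ = E·α·ΔT = 106.3×10³ MPa × 8.57×10⁻⁶ × 140.6 = 128 MPa (compressive).
Compare to σ_y = 260 MPa: σ < σ_y, so it does not yield.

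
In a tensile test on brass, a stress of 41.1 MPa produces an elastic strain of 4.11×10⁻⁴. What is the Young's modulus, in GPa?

100 GPa

E = σ/ε = 41.1 MPa / 4.11×10⁻⁴ = 100000 MPa = 100 GPa.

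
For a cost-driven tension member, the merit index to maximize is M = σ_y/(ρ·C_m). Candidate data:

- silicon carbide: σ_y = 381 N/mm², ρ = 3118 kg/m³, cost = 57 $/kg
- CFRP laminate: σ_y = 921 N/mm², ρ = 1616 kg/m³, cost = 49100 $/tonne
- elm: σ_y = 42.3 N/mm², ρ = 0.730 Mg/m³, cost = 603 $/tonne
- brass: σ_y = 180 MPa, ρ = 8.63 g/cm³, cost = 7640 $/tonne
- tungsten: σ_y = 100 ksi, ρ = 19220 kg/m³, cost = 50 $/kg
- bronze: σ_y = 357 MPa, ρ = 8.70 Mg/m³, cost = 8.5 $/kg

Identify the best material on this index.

Putting every candidate on a common basis:
  silicon carbide: σ_y = 381.0 MPa, ρ = 3118 kg/m³, cost = 57.00 $/kg
  CFRP laminate: σ_y = 921.0 MPa, ρ = 1616 kg/m³, cost = 49.10 $/kg
  elm: σ_y = 42.30 MPa, ρ = 730.0 kg/m³, cost = 0.6030 $/kg
  brass: σ_y = 180.0 MPa, ρ = 8630 kg/m³, cost = 7.640 $/kg
  tungsten: σ_y = 689.5 MPa, ρ = 19220 kg/m³, cost = 50.00 $/kg
  bronze: σ_y = 357.0 MPa, ρ = 8700 kg/m³, cost = 8.500 $/kg
  elm: M = 96.1 kN·m per $
  CFRP laminate: M = 11.6 kN·m per $
  bronze: M = 4.83 kN·m per $
  brass: M = 2.73 kN·m per $
  silicon carbide: M = 2.14 kN·m per $
  tungsten: M = 0.717 kN·m per $
Elm ranks first.

elm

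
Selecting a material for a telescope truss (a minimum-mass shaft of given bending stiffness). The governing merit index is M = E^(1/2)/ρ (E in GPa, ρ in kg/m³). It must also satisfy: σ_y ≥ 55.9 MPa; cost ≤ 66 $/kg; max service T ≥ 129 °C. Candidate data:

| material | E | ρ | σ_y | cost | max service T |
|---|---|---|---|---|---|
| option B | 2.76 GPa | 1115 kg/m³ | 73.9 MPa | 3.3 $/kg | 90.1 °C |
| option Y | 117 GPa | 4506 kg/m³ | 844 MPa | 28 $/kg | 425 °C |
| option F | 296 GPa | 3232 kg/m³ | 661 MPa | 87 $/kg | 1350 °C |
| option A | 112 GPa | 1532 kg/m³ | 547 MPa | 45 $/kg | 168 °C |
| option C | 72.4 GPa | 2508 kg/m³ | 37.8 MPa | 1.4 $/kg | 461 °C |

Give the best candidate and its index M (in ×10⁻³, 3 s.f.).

option A, M = 6.91×10⁻³

Screen on constraints: σ_y ≥ 55.9 MPa; cost ≤ 66 $/kg; max service T ≥ 129 °C. Survivors: option Y, option A.
Computing M directly (units already consistent):
  option A: M = 6.91×10⁻³
  option Y: M = 2.40×10⁻³
Highest index: option A.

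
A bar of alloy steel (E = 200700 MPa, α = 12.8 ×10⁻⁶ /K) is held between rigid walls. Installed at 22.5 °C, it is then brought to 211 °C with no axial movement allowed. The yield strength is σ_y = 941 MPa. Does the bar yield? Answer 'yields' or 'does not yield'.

does not yield

E = 200700 MPa = 200.7 GPa.
ΔT = 188.5 K. Constrained thermal stress σ = E·α·ΔT = 200.7×10³ MPa × 12.8×10⁻⁶ × 188.5 = 484 MPa (compressive).
Compare to σ_y = 941 MPa: σ < σ_y, so it does not yield.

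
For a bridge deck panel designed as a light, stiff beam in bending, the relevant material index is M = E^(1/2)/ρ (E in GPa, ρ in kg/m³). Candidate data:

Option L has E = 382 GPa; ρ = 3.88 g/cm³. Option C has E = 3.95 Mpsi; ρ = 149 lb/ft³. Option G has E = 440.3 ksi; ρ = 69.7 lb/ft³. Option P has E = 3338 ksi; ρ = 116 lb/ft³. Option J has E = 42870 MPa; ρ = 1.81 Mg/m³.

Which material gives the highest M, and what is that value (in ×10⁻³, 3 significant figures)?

Normalizing units and computing the index:
  option L: E = 382.0 GPa, ρ = 3880 kg/m³
  option C: E = 27.23 GPa, ρ = 2387 kg/m³
  option G: E = 3.036 GPa, ρ = 1116 kg/m³
  option P: E = 23.01 GPa, ρ = 1858 kg/m³
  option J: E = 42.87 GPa, ρ = 1810 kg/m³
  option L: M = 5.04×10⁻³
  option J: M = 3.62×10⁻³
  option P: M = 2.58×10⁻³
  option C: M = 2.19×10⁻³
  option G: M = 1.56×10⁻³
Option L ranks first.

option L, M = 5.04×10⁻³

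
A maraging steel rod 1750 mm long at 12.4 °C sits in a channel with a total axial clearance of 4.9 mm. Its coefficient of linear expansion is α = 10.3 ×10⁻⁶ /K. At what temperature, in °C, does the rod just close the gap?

284 °C

α·L₀·ΔT = 4.9 mm ⇒ ΔT = 4.9 / (10.3×10⁻⁶ × 1750.0) = 271.8 K.
T = 12.4 + 271.8 = 284.2 °C.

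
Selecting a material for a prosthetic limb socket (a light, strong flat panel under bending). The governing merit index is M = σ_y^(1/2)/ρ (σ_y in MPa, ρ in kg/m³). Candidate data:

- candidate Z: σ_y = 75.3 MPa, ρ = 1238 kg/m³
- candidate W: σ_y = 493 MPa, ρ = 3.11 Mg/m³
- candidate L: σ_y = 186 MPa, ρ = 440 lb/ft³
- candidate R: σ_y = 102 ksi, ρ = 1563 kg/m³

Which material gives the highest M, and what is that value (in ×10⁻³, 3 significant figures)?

Normalizing units and computing the index:
  candidate Z: σ_y = 75.30 MPa, ρ = 1238 kg/m³
  candidate W: σ_y = 493.0 MPa, ρ = 3110 kg/m³
  candidate L: σ_y = 186.0 MPa, ρ = 7048 kg/m³
  candidate R: σ_y = 703.3 MPa, ρ = 1563 kg/m³
  candidate R: M = 17.0×10⁻³
  candidate W: M = 7.14×10⁻³
  candidate Z: M = 7.01×10⁻³
  candidate L: M = 1.94×10⁻³
Candidate R has the largest M.

candidate R, M = 17.0×10⁻³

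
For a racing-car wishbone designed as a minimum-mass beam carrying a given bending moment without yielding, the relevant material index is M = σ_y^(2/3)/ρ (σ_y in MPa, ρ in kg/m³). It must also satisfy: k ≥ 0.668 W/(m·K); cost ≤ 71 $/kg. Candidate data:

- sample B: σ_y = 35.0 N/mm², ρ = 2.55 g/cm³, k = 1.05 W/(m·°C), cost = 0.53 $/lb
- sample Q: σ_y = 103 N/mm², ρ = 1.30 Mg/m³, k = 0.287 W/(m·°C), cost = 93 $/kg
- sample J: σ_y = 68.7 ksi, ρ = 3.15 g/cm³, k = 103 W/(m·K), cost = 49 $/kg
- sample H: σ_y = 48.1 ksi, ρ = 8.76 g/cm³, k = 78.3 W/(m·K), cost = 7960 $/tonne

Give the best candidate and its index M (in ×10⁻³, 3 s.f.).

sample J, M = 19.3×10⁻³

Screen on constraints: k ≥ 0.668 W/(m·K); cost ≤ 71 $/kg. Survivors: sample B, sample J, sample H.
Normalizing units and computing the index:
  sample B: σ_y = 35.00 MPa, ρ = 2550 kg/m³
  sample J: σ_y = 473.7 MPa, ρ = 3150 kg/m³
  sample H: σ_y = 331.6 MPa, ρ = 8760 kg/m³
  sample J: M = 19.3×10⁻³
  sample H: M = 5.47×10⁻³
  sample B: M = 4.20×10⁻³
Highest index: sample J.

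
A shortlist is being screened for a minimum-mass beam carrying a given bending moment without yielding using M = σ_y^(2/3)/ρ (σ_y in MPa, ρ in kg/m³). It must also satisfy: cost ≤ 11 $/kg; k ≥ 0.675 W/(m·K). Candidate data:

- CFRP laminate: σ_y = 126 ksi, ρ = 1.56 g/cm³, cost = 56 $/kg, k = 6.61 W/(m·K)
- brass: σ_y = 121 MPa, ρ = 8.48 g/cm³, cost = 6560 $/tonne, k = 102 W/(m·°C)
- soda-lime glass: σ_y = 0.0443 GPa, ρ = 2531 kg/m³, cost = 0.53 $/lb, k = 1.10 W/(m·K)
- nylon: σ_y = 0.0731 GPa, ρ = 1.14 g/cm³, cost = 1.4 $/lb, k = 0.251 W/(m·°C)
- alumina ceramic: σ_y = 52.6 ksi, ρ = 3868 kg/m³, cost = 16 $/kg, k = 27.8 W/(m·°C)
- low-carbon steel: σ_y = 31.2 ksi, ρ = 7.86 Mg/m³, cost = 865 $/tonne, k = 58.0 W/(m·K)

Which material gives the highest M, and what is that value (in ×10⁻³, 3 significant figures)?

Screen on constraints: cost ≤ 11 $/kg; k ≥ 0.675 W/(m·K). Survivors: brass, soda-lime glass, low-carbon steel.
Convert each candidate to consistent units, then evaluate M:
  brass: σ_y = 121.0 MPa, ρ = 8480 kg/m³
  soda-lime glass: σ_y = 44.30 MPa, ρ = 2531 kg/m³
  low-carbon steel: σ_y = 215.1 MPa, ρ = 7860 kg/m³
  soda-lime glass: M = 4.95×10⁻³
  low-carbon steel: M = 4.57×10⁻³
  brass: M = 2.88×10⁻³
Highest index: soda-lime glass.

soda-lime glass, M = 4.95×10⁻³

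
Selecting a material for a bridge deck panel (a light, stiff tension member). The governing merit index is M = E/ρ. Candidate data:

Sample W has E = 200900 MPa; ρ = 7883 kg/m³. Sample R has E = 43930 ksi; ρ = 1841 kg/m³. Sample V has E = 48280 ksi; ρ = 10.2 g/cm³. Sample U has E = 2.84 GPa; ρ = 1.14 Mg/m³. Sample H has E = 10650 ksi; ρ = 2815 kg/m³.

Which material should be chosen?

In SI units:
  sample W: E = 200.9 GPa, ρ = 7883 kg/m³
  sample R: E = 302.9 GPa, ρ = 1841 kg/m³
  sample V: E = 332.9 GPa, ρ = 10200 kg/m³
  sample U: E = 2.840 GPa, ρ = 1140 kg/m³
  sample H: E = 73.43 GPa, ρ = 2815 kg/m³
  sample R: M = 165 MN·m/kg
  sample V: M = 32.6 MN·m/kg
  sample H: M = 26.1 MN·m/kg
  sample W: M = 25.5 MN·m/kg
  sample U: M = 2.49 MN·m/kg
The maximum is for sample R.

sample R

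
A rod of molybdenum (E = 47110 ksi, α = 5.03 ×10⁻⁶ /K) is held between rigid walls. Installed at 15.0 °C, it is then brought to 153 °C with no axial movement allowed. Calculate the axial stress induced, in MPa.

E = 47110 ksi = 324.8 GPa.
ΔT = 138.0 K. Constrained thermal stress σ = E·α·ΔT = 324.8×10³ MPa × 5.03×10⁻⁶ × 138.0 = 225 MPa (compressive).

225 MPa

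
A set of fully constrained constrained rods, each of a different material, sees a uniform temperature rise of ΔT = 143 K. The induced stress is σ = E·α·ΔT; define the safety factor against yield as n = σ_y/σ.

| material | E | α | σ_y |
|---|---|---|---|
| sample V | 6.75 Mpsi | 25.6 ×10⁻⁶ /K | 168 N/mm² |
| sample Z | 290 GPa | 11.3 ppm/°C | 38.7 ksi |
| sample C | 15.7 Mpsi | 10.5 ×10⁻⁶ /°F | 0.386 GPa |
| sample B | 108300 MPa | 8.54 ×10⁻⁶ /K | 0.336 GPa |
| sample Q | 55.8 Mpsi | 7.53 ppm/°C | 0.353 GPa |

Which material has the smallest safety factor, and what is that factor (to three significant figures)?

sample Z, n = 0.569

Per material, after unit conversion:
  sample V: E = 46.54, α = 25.6, σ_y = 168.0 → σ = 170 MPa, n = 0.986
  sample Z: E = 290.0, α = 11.3, σ_y = 266.8 → σ = 469 MPa, n = 0.569
  sample C: E = 108.2, α = 18.9, σ_y = 386.0 → σ = 293 MPa, n = 1.32
  sample B: E = 108.3, α = 8.54, σ_y = 336.0 → σ = 132 MPa, n = 2.54
  sample Q: E = 384.7, α = 7.53, σ_y = 353.0 → σ = 414 MPa, n = 0.852
Sample Z has the lowest safety factor, n = 0.569.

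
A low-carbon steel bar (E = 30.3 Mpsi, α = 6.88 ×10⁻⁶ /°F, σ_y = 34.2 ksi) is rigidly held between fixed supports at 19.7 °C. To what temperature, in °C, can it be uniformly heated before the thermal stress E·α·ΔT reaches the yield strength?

111 °C

E = 30.3 Mpsi = 208.9 GPa.
α = 6.88×10⁻⁶/°F × 9/5 = 12.4×10⁻⁶/K.
σ_y = 34.2 ksi = 235.8 MPa.
E·α·ΔT = 235.8 MPa ⇒ ΔT = 235.8 / (208.9×10³ × 12.4×10⁻⁶) = 91.14 K.
T = 19.7 + 91.14 = 110.8 °C.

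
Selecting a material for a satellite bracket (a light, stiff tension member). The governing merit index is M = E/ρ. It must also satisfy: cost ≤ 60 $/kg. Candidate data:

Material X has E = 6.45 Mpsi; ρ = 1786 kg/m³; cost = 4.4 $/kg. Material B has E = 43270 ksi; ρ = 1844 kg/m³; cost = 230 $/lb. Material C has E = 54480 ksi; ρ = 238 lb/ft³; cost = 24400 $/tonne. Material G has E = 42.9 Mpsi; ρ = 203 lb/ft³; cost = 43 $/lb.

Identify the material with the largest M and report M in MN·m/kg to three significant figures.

material C, M = 98.5 MN·m/kg

Screen on constraints: cost ≤ 60 $/kg. Survivors: material X, material C.
Convert each candidate to consistent units, then evaluate M:
  material X: E = 44.47 GPa, ρ = 1786 kg/m³
  material C: E = 375.6 GPa, ρ = 3812 kg/m³
  material C: M = 98.5 MN·m/kg
  material X: M = 24.9 MN·m/kg
Highest index: material C.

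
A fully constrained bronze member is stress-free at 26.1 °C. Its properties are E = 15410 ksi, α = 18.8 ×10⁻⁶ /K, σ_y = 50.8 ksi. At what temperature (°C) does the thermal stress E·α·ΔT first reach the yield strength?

E = 15410 ksi = 106.2 GPa.
σ_y = 50.8 ksi = 350.3 MPa.
E·α·ΔT = 350.3 MPa ⇒ ΔT = 350.3 / (106.2×10³ × 18.8×10⁻⁶) = 175.3 K.
T = 26.1 + 175.3 = 201.4 °C.

201 °C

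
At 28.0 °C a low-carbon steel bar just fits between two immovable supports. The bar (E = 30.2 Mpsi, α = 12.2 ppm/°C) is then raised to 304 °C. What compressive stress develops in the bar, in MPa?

701 MPa

E = 30.2 Mpsi = 208.2 GPa.
ΔT = 276.0 K. Constrained thermal stress σ = E·α·ΔT = 208.2×10³ MPa × 12.2×10⁻⁶ × 276.0 = 701 MPa (compressive).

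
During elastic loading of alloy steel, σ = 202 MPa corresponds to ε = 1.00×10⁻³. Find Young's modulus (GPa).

202 GPa

E = σ/ε = 202 MPa / 1.00×10⁻³ = 202000 MPa = 202 GPa.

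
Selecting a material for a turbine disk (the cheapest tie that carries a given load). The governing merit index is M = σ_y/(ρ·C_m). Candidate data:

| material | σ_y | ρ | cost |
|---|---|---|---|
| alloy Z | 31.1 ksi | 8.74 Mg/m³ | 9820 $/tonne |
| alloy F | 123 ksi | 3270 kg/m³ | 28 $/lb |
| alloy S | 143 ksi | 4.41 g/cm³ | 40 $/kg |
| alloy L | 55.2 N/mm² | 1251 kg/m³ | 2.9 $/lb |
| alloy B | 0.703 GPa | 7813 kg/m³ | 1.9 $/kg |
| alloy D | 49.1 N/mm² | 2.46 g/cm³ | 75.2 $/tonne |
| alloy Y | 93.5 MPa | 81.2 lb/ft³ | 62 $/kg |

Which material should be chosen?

alloy D

Convert each candidate to consistent units, then evaluate M:
  alloy Z: σ_y = 214.4 MPa, ρ = 8740 kg/m³, cost = 9.820 $/kg
  alloy F: σ_y = 848.1 MPa, ρ = 3270 kg/m³, cost = 61.73 $/kg
  alloy S: σ_y = 986.0 MPa, ρ = 4410 kg/m³, cost = 40.00 $/kg
  alloy L: σ_y = 55.20 MPa, ρ = 1251 kg/m³, cost = 6.393 $/kg
  alloy B: σ_y = 703.0 MPa, ρ = 7813 kg/m³, cost = 1.900 $/kg
  alloy D: σ_y = 49.10 MPa, ρ = 2460 kg/m³, cost = 0.07520 $/kg
  alloy Y: σ_y = 93.50 MPa, ρ = 1301 kg/m³, cost = 62.00 $/kg
  alloy D: M = 265 kN·m per $
  alloy B: M = 47.4 kN·m per $
  alloy L: M = 6.90 kN·m per $
  alloy S: M = 5.59 kN·m per $
  alloy F: M = 4.20 kN·m per $
  alloy Z: M = 2.50 kN·m per $
  alloy Y: M = 1.16 kN·m per $
Alloy D ranks first.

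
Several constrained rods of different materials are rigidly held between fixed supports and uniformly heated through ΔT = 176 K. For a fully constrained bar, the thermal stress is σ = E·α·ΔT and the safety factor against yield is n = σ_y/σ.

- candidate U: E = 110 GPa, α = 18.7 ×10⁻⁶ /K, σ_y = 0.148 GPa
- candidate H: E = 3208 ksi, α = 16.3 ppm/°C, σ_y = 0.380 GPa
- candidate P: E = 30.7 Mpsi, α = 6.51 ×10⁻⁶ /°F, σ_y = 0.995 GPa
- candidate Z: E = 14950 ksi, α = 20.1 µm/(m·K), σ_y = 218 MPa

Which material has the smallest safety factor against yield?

candidate U

With everything in SI (GPa, ×10⁻⁶/K, MPa):
  candidate U: E = 110.0, α = 18.7, σ_y = 148.0 → σ = 362 MPa, n = 0.409
  candidate H: E = 22.12, α = 16.3, σ_y = 380.0 → σ = 63.5 MPa, n = 5.99
  candidate P: E = 211.7, α = 11.7, σ_y = 995.0 → σ = 437 MPa, n = 2.28
  candidate Z: E = 103.1, α = 20.1, σ_y = 218.0 → σ = 365 MPa, n = 0.598
Candidate U has the lowest safety factor, n = 0.409.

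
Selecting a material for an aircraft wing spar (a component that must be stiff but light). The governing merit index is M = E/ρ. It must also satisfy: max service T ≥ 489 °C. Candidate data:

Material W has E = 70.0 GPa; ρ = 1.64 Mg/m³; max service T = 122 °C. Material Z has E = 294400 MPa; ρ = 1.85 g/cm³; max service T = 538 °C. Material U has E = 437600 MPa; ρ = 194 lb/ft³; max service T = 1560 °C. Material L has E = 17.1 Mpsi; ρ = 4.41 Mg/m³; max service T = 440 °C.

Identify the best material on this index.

material Z

Screen on constraints: max service T ≥ 489 °C. Survivors: material Z, material U.
In SI units:
  material Z: E = 294.4 GPa, ρ = 1850 kg/m³
  material U: E = 437.6 GPa, ρ = 3108 kg/m³
  material Z: M = 159 MN·m/kg
  material U: M = 141 MN·m/kg
Highest index: material Z.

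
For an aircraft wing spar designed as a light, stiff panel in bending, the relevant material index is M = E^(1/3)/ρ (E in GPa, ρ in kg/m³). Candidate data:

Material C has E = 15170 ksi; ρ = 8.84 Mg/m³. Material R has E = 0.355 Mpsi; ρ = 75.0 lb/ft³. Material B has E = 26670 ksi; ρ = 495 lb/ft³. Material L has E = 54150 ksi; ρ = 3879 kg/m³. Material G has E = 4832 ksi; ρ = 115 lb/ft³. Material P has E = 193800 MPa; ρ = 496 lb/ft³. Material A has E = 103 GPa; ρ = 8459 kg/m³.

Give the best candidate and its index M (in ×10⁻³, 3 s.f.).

material L, M = 1.86×10⁻³

After converting to SI:
  material C: E = 104.6 GPa, ρ = 8840 kg/m³
  material R: E = 2.448 GPa, ρ = 1201 kg/m³
  material B: E = 183.9 GPa, ρ = 7929 kg/m³
  material L: E = 373.4 GPa, ρ = 3879 kg/m³
  material G: E = 33.32 GPa, ρ = 1842 kg/m³
  material P: E = 193.8 GPa, ρ = 7945 kg/m³
  material A: E = 103.0 GPa, ρ = 8459 kg/m³
  material L: M = 1.86×10⁻³
  material G: M = 1.75×10⁻³
  material R: M = 1.12×10⁻³
  material P: M = 0.728×10⁻³
  material B: M = 0.717×10⁻³
  material A: M = 0.554×10⁻³
  material C: M = 0.533×10⁻³
Material L has the largest M.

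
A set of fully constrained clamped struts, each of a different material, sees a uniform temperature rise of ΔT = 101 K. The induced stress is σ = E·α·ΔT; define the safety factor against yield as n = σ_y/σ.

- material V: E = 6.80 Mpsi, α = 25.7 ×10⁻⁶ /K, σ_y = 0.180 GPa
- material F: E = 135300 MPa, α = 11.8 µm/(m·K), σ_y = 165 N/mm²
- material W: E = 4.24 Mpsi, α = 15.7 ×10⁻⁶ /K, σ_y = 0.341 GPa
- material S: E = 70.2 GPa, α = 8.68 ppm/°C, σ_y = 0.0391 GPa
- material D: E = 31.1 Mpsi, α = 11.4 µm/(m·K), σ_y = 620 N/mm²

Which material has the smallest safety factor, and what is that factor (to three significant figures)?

material S, n = 0.635

With everything in SI (GPa, ×10⁻⁶/K, MPa):
  material V: E = 46.88, α = 25.7, σ_y = 180.0 → σ = 122 MPa, n = 1.48
  material F: E = 135.3, α = 11.8, σ_y = 165.0 → σ = 161 MPa, n = 1.02
  material W: E = 29.23, α = 15.7, σ_y = 341.0 → σ = 46.4 MPa, n = 7.36
  material S: E = 70.20, α = 8.68, σ_y = 39.10 → σ = 61.5 MPa, n = 0.635
  material D: E = 214.4, α = 11.4, σ_y = 620.0 → σ = 247 MPa, n = 2.51
Material S has the lowest safety factor, n = 0.635.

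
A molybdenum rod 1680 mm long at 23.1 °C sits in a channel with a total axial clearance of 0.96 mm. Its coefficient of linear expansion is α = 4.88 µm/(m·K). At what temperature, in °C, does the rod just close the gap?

140 °C

α·L₀·ΔT = 0.96 mm ⇒ ΔT = 0.96 / (4.88×10⁻⁶ × 1680.0) = 117.1 K.
T = 23.1 + 117.1 = 140.2 °C.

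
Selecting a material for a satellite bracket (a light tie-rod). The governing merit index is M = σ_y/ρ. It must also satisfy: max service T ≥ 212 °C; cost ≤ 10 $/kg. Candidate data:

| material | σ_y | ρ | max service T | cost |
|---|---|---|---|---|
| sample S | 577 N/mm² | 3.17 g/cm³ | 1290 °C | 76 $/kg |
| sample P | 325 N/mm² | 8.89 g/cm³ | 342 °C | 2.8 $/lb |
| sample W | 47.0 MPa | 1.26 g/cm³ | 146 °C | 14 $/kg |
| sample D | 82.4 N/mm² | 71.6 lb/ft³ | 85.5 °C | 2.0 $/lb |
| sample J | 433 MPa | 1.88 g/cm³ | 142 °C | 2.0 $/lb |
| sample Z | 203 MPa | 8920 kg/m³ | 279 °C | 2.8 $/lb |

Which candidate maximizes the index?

Screen on constraints: max service T ≥ 212 °C; cost ≤ 10 $/kg. Survivors: sample P, sample Z.
In SI units:
  sample P: σ_y = 325.0 MPa, ρ = 8890 kg/m³
  sample Z: σ_y = 203.0 MPa, ρ = 8920 kg/m³
  sample P: M = 36.6 kN·m/kg
  sample Z: M = 22.8 kN·m/kg
Sample P has the largest M.

sample P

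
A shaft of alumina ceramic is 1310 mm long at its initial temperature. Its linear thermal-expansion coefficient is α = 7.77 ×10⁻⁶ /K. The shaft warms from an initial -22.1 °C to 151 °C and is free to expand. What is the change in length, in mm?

1.76 mm

ΔT = 151 − (-22.1) = 173.1 K.
ΔL = α·L₀·ΔT = 7.77×10⁻⁶ × 1310 mm × 173.1 K = 1.76 mm.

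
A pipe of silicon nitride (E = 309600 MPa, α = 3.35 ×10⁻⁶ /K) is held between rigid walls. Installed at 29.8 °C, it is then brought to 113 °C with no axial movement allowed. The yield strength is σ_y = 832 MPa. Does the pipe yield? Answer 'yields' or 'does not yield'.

E = 309600 MPa = 309.6 GPa.
ΔT = 83.20 K. Constrained thermal stress σ = E·α·ΔT = 309.6×10³ MPa × 3.35×10⁻⁶ × 83.20 = 86.3 MPa (compressive).
Compare to σ_y = 832 MPa: σ < σ_y, so it does not yield.

does not yield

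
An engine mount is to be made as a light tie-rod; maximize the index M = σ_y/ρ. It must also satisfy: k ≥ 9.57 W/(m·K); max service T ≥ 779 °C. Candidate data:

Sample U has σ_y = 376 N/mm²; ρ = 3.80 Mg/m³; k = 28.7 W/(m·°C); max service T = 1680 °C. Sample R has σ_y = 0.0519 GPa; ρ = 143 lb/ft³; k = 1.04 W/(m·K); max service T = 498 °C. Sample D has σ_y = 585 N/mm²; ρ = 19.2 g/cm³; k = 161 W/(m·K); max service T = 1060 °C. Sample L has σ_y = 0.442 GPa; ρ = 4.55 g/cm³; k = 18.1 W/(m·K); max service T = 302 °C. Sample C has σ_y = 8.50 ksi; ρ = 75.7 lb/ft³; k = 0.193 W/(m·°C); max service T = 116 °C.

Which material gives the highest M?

sample U

Screen on constraints: k ≥ 9.57 W/(m·K); max service T ≥ 779 °C. Survivors: sample U, sample D.
In SI units:
  sample U: σ_y = 376.0 MPa, ρ = 3800 kg/m³
  sample D: σ_y = 585.0 MPa, ρ = 19200 kg/m³
  sample U: M = 98.9 kN·m/kg
  sample D: M = 30.5 kN·m/kg
Sample U ranks first.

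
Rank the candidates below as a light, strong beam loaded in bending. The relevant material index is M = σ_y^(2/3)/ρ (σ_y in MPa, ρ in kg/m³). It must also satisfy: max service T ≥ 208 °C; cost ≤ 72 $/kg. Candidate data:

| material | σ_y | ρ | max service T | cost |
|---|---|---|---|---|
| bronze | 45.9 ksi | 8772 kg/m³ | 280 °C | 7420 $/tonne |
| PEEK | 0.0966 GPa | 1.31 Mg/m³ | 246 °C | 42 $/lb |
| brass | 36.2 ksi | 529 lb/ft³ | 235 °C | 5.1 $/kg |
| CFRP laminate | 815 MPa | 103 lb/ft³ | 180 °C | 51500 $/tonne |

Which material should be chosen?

Screen on constraints: max service T ≥ 208 °C; cost ≤ 72 $/kg. Survivors: bronze, brass.
Normalizing units and computing the index:
  bronze: σ_y = 316.5 MPa, ρ = 8772 kg/m³
  brass: σ_y = 249.6 MPa, ρ = 8474 kg/m³
  bronze: M = 5.29×10⁻³
  brass: M = 4.68×10⁻³
Bronze has the largest M.

bronze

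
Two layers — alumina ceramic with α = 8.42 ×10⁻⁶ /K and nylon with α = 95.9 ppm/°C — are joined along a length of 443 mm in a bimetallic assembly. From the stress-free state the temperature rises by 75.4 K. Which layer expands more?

nylon

α(alumina ceramic) = 8.42×10⁻⁶/K vs α(nylon) = 95.9×10⁻⁶/K.
Higher α expands more for the same ΔT: nylon.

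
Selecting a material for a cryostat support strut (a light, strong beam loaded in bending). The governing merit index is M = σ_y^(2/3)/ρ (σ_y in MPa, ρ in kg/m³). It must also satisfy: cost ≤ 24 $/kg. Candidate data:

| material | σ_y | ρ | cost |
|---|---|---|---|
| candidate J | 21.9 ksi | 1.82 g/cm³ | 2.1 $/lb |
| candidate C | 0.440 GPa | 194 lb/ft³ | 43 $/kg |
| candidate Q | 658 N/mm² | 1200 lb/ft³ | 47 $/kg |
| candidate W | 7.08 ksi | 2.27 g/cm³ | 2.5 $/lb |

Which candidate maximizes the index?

Screen on constraints: cost ≤ 24 $/kg. Survivors: candidate J, candidate W.
After converting to SI:
  candidate J: σ_y = 151.0 MPa, ρ = 1820 kg/m³
  candidate W: σ_y = 48.81 MPa, ρ = 2270 kg/m³
  candidate J: M = 15.6×10⁻³
  candidate W: M = 5.88×10⁻³
The maximum is for candidate J.

candidate J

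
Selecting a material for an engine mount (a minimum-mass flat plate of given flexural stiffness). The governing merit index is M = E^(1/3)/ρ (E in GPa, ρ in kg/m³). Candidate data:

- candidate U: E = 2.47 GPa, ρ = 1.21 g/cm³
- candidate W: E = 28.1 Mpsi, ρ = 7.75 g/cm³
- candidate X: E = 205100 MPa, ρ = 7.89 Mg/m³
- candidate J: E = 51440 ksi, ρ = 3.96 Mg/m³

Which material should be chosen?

candidate J

Putting every candidate on a common basis:
  candidate U: E = 2.470 GPa, ρ = 1210 kg/m³
  candidate W: E = 193.7 GPa, ρ = 7750 kg/m³
  candidate X: E = 205.1 GPa, ρ = 7890 kg/m³
  candidate J: E = 354.7 GPa, ρ = 3960 kg/m³
  candidate J: M = 1.79×10⁻³
  candidate U: M = 1.12×10⁻³
  candidate X: M = 0.747×10⁻³
  candidate W: M = 0.747×10⁻³
The maximum is for candidate J.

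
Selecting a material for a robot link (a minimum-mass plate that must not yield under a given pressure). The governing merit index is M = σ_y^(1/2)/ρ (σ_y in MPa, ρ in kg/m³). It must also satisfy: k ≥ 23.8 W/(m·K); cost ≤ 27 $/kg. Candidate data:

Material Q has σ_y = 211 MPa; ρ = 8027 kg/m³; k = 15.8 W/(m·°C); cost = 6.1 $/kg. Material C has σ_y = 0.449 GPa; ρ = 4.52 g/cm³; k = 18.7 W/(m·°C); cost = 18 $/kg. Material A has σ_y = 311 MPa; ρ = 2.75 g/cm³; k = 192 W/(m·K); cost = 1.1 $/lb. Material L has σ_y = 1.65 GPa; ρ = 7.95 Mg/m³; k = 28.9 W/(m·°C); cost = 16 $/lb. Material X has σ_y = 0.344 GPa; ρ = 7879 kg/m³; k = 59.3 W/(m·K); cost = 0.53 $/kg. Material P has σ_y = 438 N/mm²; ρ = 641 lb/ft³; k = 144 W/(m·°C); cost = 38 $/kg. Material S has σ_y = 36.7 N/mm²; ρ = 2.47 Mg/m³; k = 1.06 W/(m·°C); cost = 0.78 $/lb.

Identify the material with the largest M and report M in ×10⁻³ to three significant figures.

material A, M = 6.41×10⁻³

Screen on constraints: k ≥ 23.8 W/(m·K); cost ≤ 27 $/kg. Survivors: material A, material X.
Convert each candidate to consistent units, then evaluate M:
  material A: σ_y = 311.0 MPa, ρ = 2750 kg/m³
  material X: σ_y = 344.0 MPa, ρ = 7879 kg/m³
  material A: M = 6.41×10⁻³
  material X: M = 2.35×10⁻³
Highest index: material A.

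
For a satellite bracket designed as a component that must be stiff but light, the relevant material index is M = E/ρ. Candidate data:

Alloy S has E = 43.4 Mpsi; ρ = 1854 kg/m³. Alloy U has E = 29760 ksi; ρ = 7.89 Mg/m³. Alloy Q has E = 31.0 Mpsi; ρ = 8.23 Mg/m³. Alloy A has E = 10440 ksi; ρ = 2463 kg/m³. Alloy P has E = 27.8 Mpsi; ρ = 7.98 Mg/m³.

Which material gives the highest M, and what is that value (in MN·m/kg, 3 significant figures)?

alloy S, M = 161 MN·m/kg

Convert each candidate to consistent units, then evaluate M:
  alloy S: E = 299.2 GPa, ρ = 1854 kg/m³
  alloy U: E = 205.2 GPa, ρ = 7890 kg/m³
  alloy Q: E = 213.7 GPa, ρ = 8230 kg/m³
  alloy A: E = 71.98 GPa, ρ = 2463 kg/m³
  alloy P: E = 191.7 GPa, ρ = 7980 kg/m³
  alloy S: M = 161 MN·m/kg
  alloy A: M = 29.2 MN·m/kg
  alloy U: M = 26.0 MN·m/kg
  alloy Q: M = 26.0 MN·m/kg
  alloy P: M = 24.0 MN·m/kg
Highest index: alloy S.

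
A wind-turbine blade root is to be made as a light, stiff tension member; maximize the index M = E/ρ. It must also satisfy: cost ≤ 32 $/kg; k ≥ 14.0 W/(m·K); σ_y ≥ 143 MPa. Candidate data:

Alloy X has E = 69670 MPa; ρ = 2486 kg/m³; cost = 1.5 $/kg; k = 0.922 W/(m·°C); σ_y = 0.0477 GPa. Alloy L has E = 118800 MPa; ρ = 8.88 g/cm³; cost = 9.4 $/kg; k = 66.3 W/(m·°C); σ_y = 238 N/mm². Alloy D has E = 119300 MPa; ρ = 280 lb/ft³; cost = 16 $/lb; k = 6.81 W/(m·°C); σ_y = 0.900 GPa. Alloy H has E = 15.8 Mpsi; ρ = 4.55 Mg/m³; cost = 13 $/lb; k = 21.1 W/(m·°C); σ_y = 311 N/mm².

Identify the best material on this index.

Screen on constraints: cost ≤ 32 $/kg; k ≥ 14.0 W/(m·K); σ_y ≥ 143 MPa. Survivors: alloy L, alloy H.
Normalizing units and computing the index:
  alloy L: E = 118.8 GPa, ρ = 8880 kg/m³
  alloy H: E = 108.9 GPa, ρ = 4550 kg/m³
  alloy H: M = 23.9 MN·m/kg
  alloy L: M = 13.4 MN·m/kg
Alloy H ranks first.

alloy H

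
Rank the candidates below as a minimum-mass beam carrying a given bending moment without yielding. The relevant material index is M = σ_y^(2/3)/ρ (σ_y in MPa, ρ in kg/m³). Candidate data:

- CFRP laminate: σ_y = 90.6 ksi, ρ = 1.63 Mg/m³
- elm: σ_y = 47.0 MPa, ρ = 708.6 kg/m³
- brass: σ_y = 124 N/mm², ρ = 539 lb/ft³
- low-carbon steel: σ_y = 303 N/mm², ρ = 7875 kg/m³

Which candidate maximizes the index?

CFRP laminate

Putting every candidate on a common basis:
  CFRP laminate: σ_y = 624.7 MPa, ρ = 1630 kg/m³
  elm: σ_y = 47.00 MPa, ρ = 708.6 kg/m³
  brass: σ_y = 124.0 MPa, ρ = 8634 kg/m³
  low-carbon steel: σ_y = 303.0 MPa, ρ = 7875 kg/m³
  CFRP laminate: M = 44.8×10⁻³
  elm: M = 18.4×10⁻³
  low-carbon steel: M = 5.73×10⁻³
  brass: M = 2.88×10⁻³
The maximum is for CFRP laminate.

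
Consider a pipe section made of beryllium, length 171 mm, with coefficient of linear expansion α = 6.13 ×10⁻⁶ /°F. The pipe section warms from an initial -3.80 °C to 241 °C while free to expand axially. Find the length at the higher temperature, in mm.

Convert α: 6.13×10⁻⁶/°F × (9/5) = 11.0×10⁻⁶/K.
ΔT = 241 − (-3.80) = 244.8 K.
ΔL = α·L₀·ΔT = 11.0×10⁻⁶ × 171 mm × 244.8 K = 0.462 mm.
L = L₀ + ΔL = 171 + 0.462 = 171.46 mm.

171.46 mm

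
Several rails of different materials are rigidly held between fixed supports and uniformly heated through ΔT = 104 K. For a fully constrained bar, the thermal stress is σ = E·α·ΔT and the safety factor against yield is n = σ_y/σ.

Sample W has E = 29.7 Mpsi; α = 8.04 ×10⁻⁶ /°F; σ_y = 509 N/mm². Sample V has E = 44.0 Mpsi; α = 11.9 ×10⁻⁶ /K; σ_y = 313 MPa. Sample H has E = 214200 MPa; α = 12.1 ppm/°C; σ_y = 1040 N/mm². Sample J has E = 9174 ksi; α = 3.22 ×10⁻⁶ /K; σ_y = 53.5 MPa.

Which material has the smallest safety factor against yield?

With everything in SI (GPa, ×10⁻⁶/K, MPa):
  sample W: E = 204.8, α = 14.5, σ_y = 509.0 → σ = 308 MPa, n = 1.65
  sample V: E = 303.4, α = 11.9, σ_y = 313.0 → σ = 375 MPa, n = 0.834
  sample H: E = 214.2, α = 12.1, σ_y = 1040 → σ = 270 MPa, n = 3.86
  sample J: E = 63.25, α = 3.22, σ_y = 53.50 → σ = 21.2 MPa, n = 2.53
Smallest n: sample V with n = 0.834.

sample V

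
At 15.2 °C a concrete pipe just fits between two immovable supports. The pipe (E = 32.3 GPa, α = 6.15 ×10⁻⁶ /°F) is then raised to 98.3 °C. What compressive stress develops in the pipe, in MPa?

29.7 MPa

α = 6.15×10⁻⁶/°F × 9/5 = 11.1×10⁻⁶/K.
ΔT = 83.10 K. Constrained thermal stress σ = E·α·ΔT = 32.30×10³ MPa × 11.1×10⁻⁶ × 83.10 = 29.7 MPa (compressive).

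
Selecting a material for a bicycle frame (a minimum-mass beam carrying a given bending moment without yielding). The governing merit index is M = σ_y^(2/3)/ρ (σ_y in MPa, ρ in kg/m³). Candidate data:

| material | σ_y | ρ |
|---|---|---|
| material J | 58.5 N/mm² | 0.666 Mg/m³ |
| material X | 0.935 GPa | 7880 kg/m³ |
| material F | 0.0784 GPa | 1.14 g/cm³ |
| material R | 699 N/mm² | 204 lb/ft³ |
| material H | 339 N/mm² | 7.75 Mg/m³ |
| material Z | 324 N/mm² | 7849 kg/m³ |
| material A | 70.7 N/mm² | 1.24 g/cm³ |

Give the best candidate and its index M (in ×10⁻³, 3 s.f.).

Normalizing units and computing the index:
  material J: σ_y = 58.50 MPa, ρ = 666.0 kg/m³
  material X: σ_y = 935.0 MPa, ρ = 7880 kg/m³
  material F: σ_y = 78.40 MPa, ρ = 1140 kg/m³
  material R: σ_y = 699.0 MPa, ρ = 3268 kg/m³
  material H: σ_y = 339.0 MPa, ρ = 7750 kg/m³
  material Z: σ_y = 324.0 MPa, ρ = 7849 kg/m³
  material A: σ_y = 70.70 MPa, ρ = 1240 kg/m³
  material R: M = 24.1×10⁻³
  material J: M = 22.6×10⁻³
  material F: M = 16.1×10⁻³
  material A: M = 13.8×10⁻³
  material X: M = 12.1×10⁻³
  material H: M = 6.27×10⁻³
  material Z: M = 6.01×10⁻³
Material R has the largest M.

material R, M = 24.1×10⁻³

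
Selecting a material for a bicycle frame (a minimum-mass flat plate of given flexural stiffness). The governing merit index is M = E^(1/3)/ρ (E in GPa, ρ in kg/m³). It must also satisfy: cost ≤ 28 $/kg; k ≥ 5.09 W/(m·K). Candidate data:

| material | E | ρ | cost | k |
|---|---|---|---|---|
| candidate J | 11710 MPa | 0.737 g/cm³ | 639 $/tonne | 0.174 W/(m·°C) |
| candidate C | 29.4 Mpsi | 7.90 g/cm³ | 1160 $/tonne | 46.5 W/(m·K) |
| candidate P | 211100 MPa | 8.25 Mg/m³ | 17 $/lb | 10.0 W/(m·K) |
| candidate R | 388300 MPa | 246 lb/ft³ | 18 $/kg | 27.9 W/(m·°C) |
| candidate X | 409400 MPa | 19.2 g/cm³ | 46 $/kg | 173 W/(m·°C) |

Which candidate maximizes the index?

candidate R

Screen on constraints: cost ≤ 28 $/kg; k ≥ 5.09 W/(m·K). Survivors: candidate C, candidate R.
In SI units:
  candidate C: E = 202.7 GPa, ρ = 7900 kg/m³
  candidate R: E = 388.3 GPa, ρ = 3941 kg/m³
  candidate R: M = 1.85×10⁻³
  candidate C: M = 0.744×10⁻³
Candidate R ranks first.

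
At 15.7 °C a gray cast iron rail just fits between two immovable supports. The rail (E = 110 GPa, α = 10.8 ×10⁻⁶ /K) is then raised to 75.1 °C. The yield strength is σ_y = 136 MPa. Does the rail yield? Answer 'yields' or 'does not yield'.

ΔT = 59.40 K. Constrained thermal stress σ = E·α·ΔT = 110.0×10³ MPa × 10.8×10⁻⁶ × 59.40 = 70.6 MPa (compressive).
Compare to σ_y = 136 MPa: σ < σ_y, so it does not yield.

does not yield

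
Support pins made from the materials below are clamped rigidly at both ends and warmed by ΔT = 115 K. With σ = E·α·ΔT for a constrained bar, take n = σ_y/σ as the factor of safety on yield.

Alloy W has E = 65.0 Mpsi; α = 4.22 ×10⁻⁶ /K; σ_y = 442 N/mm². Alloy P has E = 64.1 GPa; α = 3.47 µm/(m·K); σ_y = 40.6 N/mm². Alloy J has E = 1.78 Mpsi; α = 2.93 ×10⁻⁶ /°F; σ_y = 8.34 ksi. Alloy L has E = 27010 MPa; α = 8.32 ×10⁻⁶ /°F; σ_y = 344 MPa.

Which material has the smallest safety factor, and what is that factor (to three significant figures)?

Converting E to GPa, α to ×10⁻⁶/K, σ_y to MPa, then σ and n for each:
  alloy W: E = 448.2, α = 4.22, σ_y = 442.0 → σ = 217 MPa, n = 2.03
  alloy P: E = 64.10, α = 3.47, σ_y = 40.60 → σ = 25.6 MPa, n = 1.59
  alloy J: E = 12.27, α = 5.27, σ_y = 57.50 → σ = 7.44 MPa, n = 7.73
  alloy L: E = 27.01, α = 15.0, σ_y = 344.0 → σ = 46.5 MPa, n = 7.40
Smallest n: alloy P with n = 1.59.

alloy P, n = 1.59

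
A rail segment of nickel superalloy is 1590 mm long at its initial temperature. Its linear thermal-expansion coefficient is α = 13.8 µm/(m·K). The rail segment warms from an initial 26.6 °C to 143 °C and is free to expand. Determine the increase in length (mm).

2.55 mm

ΔT = 143 − 26.6 = 116.4 K.
ΔL = α·L₀·ΔT = 13.8×10⁻⁶ × 1590 mm × 116.4 K = 2.55 mm.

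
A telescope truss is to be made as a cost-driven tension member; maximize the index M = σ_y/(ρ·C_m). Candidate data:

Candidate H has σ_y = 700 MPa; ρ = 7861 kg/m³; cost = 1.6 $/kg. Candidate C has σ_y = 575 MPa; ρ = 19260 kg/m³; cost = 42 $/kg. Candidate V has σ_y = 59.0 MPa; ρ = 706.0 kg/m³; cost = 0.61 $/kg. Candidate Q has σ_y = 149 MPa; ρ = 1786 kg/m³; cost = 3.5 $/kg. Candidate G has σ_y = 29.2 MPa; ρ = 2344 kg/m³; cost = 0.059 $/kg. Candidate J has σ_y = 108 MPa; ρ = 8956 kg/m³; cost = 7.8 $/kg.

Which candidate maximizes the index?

Evaluate M for each candidate:
  candidate G: M = 211 kN·m per $
  candidate V: M = 137 kN·m per $
  candidate H: M = 55.7 kN·m per $
  candidate Q: M = 23.8 kN·m per $
  candidate J: M = 1.55 kN·m per $
  candidate C: M = 0.711 kN·m per $
Candidate G ranks first.

candidate G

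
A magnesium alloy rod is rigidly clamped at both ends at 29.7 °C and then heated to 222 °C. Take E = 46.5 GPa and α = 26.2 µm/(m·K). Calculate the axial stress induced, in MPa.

ΔT = 192.3 K. Constrained thermal stress σ = E·α·ΔT = 46.50×10³ MPa × 26.2×10⁻⁶ × 192.3 = 234 MPa (compressive).

234 MPa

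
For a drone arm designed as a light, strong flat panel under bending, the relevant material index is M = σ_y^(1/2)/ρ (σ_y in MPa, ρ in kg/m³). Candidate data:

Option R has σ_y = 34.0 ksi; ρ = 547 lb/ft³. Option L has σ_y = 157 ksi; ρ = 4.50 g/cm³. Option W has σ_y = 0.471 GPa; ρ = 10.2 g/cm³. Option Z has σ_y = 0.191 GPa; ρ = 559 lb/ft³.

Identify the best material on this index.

option L

After converting to SI:
  option R: σ_y = 234.4 MPa, ρ = 8762 kg/m³
  option L: σ_y = 1082 MPa, ρ = 4500 kg/m³
  option W: σ_y = 471.0 MPa, ρ = 10200 kg/m³
  option Z: σ_y = 191.0 MPa, ρ = 8954 kg/m³
  option L: M = 7.31×10⁻³
  option W: M = 2.13×10⁻³
  option R: M = 1.75×10⁻³
  option Z: M = 1.54×10⁻³
The maximum is for option L.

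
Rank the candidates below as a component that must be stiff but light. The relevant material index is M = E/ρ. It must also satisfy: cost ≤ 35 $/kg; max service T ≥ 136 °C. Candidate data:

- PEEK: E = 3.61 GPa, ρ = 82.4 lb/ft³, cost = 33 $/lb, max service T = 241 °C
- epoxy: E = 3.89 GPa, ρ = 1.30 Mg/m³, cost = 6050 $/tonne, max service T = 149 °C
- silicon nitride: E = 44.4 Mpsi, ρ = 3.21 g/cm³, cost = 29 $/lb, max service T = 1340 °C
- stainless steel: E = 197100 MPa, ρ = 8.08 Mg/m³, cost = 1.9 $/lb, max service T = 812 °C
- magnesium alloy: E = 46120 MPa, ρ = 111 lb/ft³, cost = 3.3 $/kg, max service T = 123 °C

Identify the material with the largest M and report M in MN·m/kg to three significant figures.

Screen on constraints: cost ≤ 35 $/kg; max service T ≥ 136 °C. Survivors: epoxy, stainless steel.
After converting to SI:
  epoxy: E = 3.890 GPa, ρ = 1300 kg/m³
  stainless steel: E = 197.1 GPa, ρ = 8080 kg/m³
  stainless steel: M = 24.4 MN·m/kg
  epoxy: M = 2.99 MN·m/kg
Stainless steel has the largest M.

stainless steel, M = 24.4 MN·m/kg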